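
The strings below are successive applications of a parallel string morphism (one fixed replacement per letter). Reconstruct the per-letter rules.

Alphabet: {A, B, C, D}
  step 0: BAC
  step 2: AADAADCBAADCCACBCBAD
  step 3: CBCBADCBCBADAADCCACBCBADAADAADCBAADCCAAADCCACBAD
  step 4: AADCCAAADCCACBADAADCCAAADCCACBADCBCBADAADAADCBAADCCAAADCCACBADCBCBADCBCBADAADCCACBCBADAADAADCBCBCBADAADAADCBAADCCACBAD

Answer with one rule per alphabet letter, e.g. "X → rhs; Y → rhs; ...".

  step 3 ⇒ step 4: CBCBADCBCBADAADCCACBCBADAADAADCBAADCCAAADCCACBAD ⇒ AAD·CCA·AAD·CCA·CB·AD·AAD·CCA·AAD·CCA·CB·AD·CB·CB·AD·AAD·AAD·CB·AAD·CCA·AAD·CCA·CB·AD·CB·CB·AD·CB·CB·AD·AAD·CCA·CB·CB·AD·AAD·AAD·CB·CB·CB·AD·AAD·AAD·CB·AAD·CCA·CB·AD
    A ↦ CB
    B ↦ CCA
    C ↦ AAD
    D ↦ AD

A->CB, B->CCA, C->AAD, D->AD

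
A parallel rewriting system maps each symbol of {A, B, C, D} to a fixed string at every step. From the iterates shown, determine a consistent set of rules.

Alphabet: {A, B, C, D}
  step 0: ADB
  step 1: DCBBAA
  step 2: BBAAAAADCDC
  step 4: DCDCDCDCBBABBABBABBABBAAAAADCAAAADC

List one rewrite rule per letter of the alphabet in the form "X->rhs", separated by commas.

  step 1 ⇒ step 2: DCBBAA ⇒ BB·A·AA·AA·DC·DC
    A ↦ DC
    B ↦ AA
    C ↦ A
    D ↦ BB

A->DC, B->AA, C->A, D->BB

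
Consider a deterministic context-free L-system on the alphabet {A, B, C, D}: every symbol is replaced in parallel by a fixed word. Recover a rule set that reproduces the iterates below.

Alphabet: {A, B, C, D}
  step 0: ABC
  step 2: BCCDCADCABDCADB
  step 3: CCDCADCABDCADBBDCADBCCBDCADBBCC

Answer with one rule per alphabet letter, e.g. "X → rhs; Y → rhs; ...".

A->DB, B->CC, C->DCA, D->B

  step 2 ⇒ step 3: BCCDCADCABDCADB ⇒ CC·DCA·DCA·B·DCA·DB·B·DCA·DB·CC·B·DCA·DB·B·CC
    A ↦ DB
    B ↦ CC
    C ↦ DCA
    D ↦ B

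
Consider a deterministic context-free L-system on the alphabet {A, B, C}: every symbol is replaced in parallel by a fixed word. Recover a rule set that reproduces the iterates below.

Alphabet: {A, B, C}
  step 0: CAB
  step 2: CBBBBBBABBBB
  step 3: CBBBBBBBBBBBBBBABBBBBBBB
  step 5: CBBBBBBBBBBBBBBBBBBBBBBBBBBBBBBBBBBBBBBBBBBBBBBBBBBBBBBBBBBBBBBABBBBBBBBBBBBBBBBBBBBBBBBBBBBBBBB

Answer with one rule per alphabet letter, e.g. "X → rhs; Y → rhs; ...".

A->BA, B->BB, C->CB

  step 2 ⇒ step 3: CBBBBBBABBBB ⇒ CB·BB·BB·BB·BB·BB·BB·BA·BB·BB·BB·BB
    A ↦ BA
    B ↦ BB
    C ↦ CB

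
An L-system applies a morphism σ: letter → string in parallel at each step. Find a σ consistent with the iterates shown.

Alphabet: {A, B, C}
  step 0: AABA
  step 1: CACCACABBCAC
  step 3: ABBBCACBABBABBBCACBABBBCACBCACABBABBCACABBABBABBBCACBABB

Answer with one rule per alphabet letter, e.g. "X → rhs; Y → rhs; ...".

A->CAC, B->ABB, C->B

  step 0 ⇒ step 1: AABA ⇒ CAC·CAC·ABB·CAC
    A ↦ CAC
    B ↦ ABB
    C ↦ B  (constrained at step 1)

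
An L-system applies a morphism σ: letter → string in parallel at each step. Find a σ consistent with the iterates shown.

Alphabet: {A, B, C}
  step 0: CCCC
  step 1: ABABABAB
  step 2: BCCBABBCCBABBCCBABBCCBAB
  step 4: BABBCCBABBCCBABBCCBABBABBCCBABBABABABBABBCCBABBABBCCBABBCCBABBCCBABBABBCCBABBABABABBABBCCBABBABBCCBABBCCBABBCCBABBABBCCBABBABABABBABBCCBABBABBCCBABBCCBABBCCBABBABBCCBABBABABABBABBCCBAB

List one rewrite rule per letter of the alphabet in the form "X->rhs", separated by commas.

A->BCC, B->BAB, C->AB

  step 1 ⇒ step 2: ABABABAB ⇒ BCC·BAB·BCC·BAB·BCC·BAB·BCC·BAB
    A ↦ BCC
    B ↦ BAB
  step 0 ⇒ step 1: CCCC ⇒ AB·AB·AB·AB
    C ↦ AB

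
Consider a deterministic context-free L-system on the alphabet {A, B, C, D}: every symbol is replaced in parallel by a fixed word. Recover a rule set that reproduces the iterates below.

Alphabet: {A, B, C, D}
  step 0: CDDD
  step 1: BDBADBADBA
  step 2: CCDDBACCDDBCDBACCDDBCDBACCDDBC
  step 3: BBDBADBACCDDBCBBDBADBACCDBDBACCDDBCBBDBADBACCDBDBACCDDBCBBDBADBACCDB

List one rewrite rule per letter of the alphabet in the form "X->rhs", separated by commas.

A->DBC, B->CCD, C->B, D->DBA

  step 2 ⇒ step 3: CCDDBACCDDBCDBACCDDBCDBACCDDBC ⇒ B·B·DBA·DBA·CCD·DBC·B·B·DBA·DBA·CCD·B·DBA·CCD·DBC·B·B·DBA·DBA·CCD·B·DBA·CCD·DBC·B·B·DBA·DBA·CCD·B
    A ↦ DBC
    B ↦ CCD
    C ↦ B
    D ↦ DBA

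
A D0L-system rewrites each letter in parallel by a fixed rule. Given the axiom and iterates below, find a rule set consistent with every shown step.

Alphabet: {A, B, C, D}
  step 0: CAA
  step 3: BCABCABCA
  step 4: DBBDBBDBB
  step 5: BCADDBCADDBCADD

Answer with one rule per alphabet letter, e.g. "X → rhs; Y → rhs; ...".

  step 4 ⇒ step 5: DBBDBBDBB ⇒ BCA·D·D·BCA·D·D·BCA·D·D
    B ↦ D
    D ↦ BCA
  step 3 ⇒ step 4: BCABCABCA ⇒ D·B·B·D·B·B·D·B·B
    A ↦ B
  step 3 ⇒ step 4: BCABCABCA ⇒ D·B·B·D·B·B·D·B·B
    C ↦ B

A->B, B->D, C->B, D->BCA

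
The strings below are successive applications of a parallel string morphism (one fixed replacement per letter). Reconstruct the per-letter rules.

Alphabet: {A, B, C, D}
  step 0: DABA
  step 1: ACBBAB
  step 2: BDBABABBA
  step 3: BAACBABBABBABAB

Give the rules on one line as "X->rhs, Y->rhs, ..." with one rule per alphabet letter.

  step 2 ⇒ step 3: BDBABABBA ⇒ BA·AC·BA·B·BA·B·BA·BA·B
    A ↦ B
    B ↦ BA
    D ↦ AC
  step 1 ⇒ step 2: ACBBAB ⇒ B·D·BA·BA·B·BA
    C ↦ D

A->B, B->BA, C->D, D->AC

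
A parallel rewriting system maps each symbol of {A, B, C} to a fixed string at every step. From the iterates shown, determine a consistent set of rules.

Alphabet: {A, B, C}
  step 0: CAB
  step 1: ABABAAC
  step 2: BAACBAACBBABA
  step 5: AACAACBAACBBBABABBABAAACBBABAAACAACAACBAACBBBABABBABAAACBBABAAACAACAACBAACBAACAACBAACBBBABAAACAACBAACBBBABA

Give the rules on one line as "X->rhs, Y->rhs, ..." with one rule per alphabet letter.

A->B, B->AAC, C->ABA

  step 1 ⇒ step 2: ABABAAC ⇒ B·AAC·B·AAC·B·B·ABA
    A ↦ B
    B ↦ AAC
    C ↦ ABA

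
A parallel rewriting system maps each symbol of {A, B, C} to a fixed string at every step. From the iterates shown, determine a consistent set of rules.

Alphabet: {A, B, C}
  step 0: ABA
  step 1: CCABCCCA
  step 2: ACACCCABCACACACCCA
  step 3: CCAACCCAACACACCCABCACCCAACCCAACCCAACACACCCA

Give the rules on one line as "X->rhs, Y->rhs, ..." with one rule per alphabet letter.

A->CCA, B->BC, C->AC

  step 2 ⇒ step 3: ACACCCABCACACACCCA ⇒ CCA·AC·CCA·AC·AC·AC·CCA·BC·AC·CCA·AC·CCA·AC·CCA·AC·AC·AC·CCA
    A ↦ CCA
    B ↦ BC
    C ↦ AC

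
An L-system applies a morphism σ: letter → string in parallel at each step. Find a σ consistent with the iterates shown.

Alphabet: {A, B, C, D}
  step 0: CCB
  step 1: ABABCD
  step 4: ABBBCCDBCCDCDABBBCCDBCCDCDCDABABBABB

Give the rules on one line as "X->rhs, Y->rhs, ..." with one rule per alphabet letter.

A->BC, B->CD, C->AB, D->B

  step 0 ⇒ step 1: CCB ⇒ AB·AB·CD
    B ↦ CD
    C ↦ AB
    A ↦ BC  (constrained at step 1)
    D ↦ B  (constrained at step 1)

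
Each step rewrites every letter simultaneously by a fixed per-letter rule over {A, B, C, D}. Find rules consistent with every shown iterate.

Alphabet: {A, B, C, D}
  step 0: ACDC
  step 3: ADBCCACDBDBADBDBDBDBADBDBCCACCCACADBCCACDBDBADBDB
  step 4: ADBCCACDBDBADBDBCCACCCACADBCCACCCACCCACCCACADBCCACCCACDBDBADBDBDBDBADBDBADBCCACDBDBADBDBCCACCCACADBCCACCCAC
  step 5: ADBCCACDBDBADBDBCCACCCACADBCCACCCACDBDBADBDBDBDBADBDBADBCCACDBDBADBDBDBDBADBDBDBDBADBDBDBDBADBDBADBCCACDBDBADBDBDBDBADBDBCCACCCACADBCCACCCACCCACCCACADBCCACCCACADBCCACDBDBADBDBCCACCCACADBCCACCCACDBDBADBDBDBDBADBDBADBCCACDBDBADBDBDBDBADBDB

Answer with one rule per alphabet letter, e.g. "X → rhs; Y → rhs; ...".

  step 4 ⇒ step 5: ADBCCACDBDBADBDBCCACCCACADBCCACCCACCCACCCACADBCCACCCACDBDBADBDBDBDBADBDBADBCCACDBDBADBDBCCACCCACADBCCACCCAC ⇒ ADB·CCA·C·DB·DB·ADB·DB·CCA·C·CCA·C·ADB·CCA·C·CCA·C·DB·DB·ADB·DB·DB·DB·ADB·DB·ADB·CCA·C·DB·DB·ADB·DB·DB·DB·ADB·DB·DB·DB·ADB·DB·DB·DB·ADB·DB·ADB·CCA·C·DB·DB·ADB·DB·DB·DB·ADB·DB·CCA·C·CCA·C·ADB·CCA·C·CCA·C·CCA·C·CCA·C·ADB·CCA·C·CCA·C·ADB·CCA·C·DB·DB·ADB·DB·CCA·C·CCA·C·ADB·CCA·C·CCA·C·DB·DB·ADB·DB·DB·DB·ADB·DB·ADB·CCA·C·DB·DB·ADB·DB·DB·DB·ADB·DB
    A ↦ ADB
    B ↦ C
    C ↦ DB
    D ↦ CCA

A->ADB, B->C, C->DB, D->CCA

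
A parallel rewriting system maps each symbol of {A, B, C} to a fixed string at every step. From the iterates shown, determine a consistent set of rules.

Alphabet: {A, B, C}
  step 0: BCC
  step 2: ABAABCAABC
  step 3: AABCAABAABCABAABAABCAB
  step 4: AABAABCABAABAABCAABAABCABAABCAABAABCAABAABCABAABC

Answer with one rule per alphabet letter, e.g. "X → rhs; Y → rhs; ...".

A->AAB, B->C, C->AB

  step 3 ⇒ step 4: AABCAABAABCABAABAABCAB ⇒ AAB·AAB·C·AB·AAB·AAB·C·AAB·AAB·C·AB·AAB·C·AAB·AAB·C·AAB·AAB·C·AB·AAB·C
    A ↦ AAB
    B ↦ C
    C ↦ AB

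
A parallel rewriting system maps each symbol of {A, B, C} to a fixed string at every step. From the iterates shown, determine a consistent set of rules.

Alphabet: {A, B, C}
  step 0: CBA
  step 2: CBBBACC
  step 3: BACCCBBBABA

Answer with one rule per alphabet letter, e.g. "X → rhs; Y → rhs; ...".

  step 2 ⇒ step 3: CBBBACC ⇒ BA·C·C·C·BB·BA·BA
    A ↦ BB
    B ↦ C
    C ↦ BA

A->BB, B->C, C->BA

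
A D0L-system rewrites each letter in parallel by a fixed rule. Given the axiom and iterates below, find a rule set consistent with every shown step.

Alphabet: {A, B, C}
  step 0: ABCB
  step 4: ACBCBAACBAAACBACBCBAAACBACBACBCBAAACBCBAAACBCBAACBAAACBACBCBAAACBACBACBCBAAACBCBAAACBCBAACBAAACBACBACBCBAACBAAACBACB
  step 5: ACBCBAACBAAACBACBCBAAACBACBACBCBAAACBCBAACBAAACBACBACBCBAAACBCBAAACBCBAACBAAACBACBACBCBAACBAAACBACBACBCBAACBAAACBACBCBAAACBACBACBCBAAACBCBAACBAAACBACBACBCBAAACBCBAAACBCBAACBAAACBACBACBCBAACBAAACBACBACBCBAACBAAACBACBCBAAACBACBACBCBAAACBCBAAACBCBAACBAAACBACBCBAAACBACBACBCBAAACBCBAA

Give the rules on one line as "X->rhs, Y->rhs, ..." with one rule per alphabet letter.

  step 4 ⇒ step 5: ACBCBAACBAAACBACBCBAAACBACBACBCBAAACBCBAAACBCBAACBAAACBACBCBAAACBACBACBCBAAACBCBAAACBCBAACBAAACBACBACBCBAACBAAACBACB ⇒ ACB·CBA·A·CBA·A·ACB·ACB·CBA·A·ACB·ACB·ACB·CBA·A·ACB·CBA·A·CBA·A·ACB·ACB·ACB·CBA·A·ACB·CBA·A·ACB·CBA·A·CBA·A·ACB·ACB·ACB·CBA·A·CBA·A·ACB·ACB·ACB·CBA·A·CBA·A·ACB·ACB·CBA·A·ACB·ACB·ACB·CBA·A·ACB·CBA·A·CBA·A·ACB·ACB·ACB·CBA·A·ACB·CBA·A·ACB·CBA·A·CBA·A·ACB·ACB·ACB·CBA·A·CBA·A·ACB·ACB·ACB·CBA·A·CBA·A·ACB·ACB·CBA·A·ACB·ACB·ACB·CBA·A·ACB·CBA·A·ACB·CBA·A·CBA·A·ACB·ACB·CBA·A·ACB·ACB·ACB·CBA·A·ACB·CBA·A
    A ↦ ACB
    B ↦ A
    C ↦ CBA

A->ACB, B->A, C->CBA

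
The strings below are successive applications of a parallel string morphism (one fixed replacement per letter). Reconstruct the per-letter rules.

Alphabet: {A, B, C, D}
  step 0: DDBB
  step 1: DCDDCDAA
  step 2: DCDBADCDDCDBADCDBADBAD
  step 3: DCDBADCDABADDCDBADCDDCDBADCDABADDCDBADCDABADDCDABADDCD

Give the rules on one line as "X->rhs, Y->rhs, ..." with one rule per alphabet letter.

  step 2 ⇒ step 3: DCDBADCDDCDBADCDBADBAD ⇒ DCD·BA·DCD·A·BAD·DCD·BA·DCD·DCD·BA·DCD·A·BAD·DCD·BA·DCD·A·BAD·DCD·A·BAD·DCD
    A ↦ BAD
    B ↦ A
    C ↦ BA
    D ↦ DCD

A->BAD, B->A, C->BA, D->DCD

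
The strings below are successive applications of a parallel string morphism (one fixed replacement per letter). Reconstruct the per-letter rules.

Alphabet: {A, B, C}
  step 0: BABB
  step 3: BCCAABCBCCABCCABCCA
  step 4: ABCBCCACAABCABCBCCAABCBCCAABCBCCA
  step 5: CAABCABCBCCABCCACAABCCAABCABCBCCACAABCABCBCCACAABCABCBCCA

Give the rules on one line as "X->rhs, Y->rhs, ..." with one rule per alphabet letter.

  step 4 ⇒ step 5: ABCBCCACAABCABCBCCAABCBCCAABCBCCA ⇒ CA·A·BC·A·BC·BC·CA·BC·CA·CA·A·BC·CA·A·BC·A·BC·BC·CA·CA·A·BC·A·BC·BC·CA·CA·A·BC·A·BC·BC·CA
    A ↦ CA
    B ↦ A
    C ↦ BC

A->CA, B->A, C->BC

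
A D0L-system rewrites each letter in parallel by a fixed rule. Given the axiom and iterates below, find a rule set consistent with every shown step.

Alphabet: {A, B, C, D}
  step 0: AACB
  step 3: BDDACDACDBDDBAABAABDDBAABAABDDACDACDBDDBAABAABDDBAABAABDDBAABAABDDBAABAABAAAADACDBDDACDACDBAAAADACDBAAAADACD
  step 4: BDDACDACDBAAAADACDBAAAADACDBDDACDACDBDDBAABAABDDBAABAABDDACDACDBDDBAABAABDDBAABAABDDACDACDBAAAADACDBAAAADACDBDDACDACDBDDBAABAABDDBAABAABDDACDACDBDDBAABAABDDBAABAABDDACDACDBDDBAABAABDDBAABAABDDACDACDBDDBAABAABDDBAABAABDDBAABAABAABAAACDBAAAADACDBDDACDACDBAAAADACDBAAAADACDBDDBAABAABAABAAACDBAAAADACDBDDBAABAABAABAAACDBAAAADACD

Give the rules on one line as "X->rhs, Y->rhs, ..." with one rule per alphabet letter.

A->BAA, B->BDD, C->AAD, D->ACD

  step 3 ⇒ step 4: BDDACDACDBDDBAABAABDDBAABAABDDACDACDBDDBAABAABDDBAABAABDDBAABAABDDBAABAABAAAADACDBDDACDACDBAAAADACDBAAAADACD ⇒ BDD·ACD·ACD·BAA·AAD·ACD·BAA·AAD·ACD·BDD·ACD·ACD·BDD·BAA·BAA·BDD·BAA·BAA·BDD·ACD·ACD·BDD·BAA·BAA·BDD·BAA·BAA·BDD·ACD·ACD·BAA·AAD·ACD·BAA·AAD·ACD·BDD·ACD·ACD·BDD·BAA·BAA·BDD·BAA·BAA·BDD·ACD·ACD·BDD·BAA·BAA·BDD·BAA·BAA·BDD·ACD·ACD·BDD·BAA·BAA·BDD·BAA·BAA·BDD·ACD·ACD·BDD·BAA·BAA·BDD·BAA·BAA·BDD·BAA·BAA·BAA·BAA·ACD·BAA·AAD·ACD·BDD·ACD·ACD·BAA·AAD·ACD·BAA·AAD·ACD·BDD·BAA·BAA·BAA·BAA·ACD·BAA·AAD·ACD·BDD·BAA·BAA·BAA·BAA·ACD·BAA·AAD·ACD
    A ↦ BAA
    B ↦ BDD
    C ↦ AAD
    D ↦ ACD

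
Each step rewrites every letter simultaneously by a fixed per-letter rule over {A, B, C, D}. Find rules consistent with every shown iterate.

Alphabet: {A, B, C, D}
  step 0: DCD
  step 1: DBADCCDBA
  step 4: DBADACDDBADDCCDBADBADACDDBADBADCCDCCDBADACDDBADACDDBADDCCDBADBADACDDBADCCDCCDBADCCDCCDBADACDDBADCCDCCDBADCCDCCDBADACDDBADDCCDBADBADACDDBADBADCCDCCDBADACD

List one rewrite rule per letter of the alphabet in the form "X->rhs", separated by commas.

  step 0 ⇒ step 1: DCD ⇒ DBA·DCC·DBA
    C ↦ DCC
    D ↦ DBA
    A ↦ D  (constrained at step 1)
    B ↦ DAC  (constrained at step 1)

A->D, B->DAC, C->DCC, D->DBA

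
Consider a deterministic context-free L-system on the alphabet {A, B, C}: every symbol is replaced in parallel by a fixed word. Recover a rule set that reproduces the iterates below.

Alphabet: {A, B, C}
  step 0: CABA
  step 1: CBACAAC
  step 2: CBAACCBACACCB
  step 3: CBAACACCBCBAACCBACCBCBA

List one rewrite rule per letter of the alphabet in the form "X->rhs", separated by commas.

  step 2 ⇒ step 3: CBAACCBACACCB ⇒ CB·A·AC·AC·CB·CB·A·AC·CB·AC·CB·CB·A
    A ↦ AC
    B ↦ A
    C ↦ CB

A->AC, B->A, C->CB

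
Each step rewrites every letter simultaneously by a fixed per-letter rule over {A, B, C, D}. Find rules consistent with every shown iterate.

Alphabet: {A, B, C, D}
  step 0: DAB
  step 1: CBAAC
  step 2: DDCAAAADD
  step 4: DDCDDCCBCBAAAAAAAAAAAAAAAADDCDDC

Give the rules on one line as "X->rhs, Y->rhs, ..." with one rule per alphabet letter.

A->AA, B->C, C->DD, D->CB

  step 1 ⇒ step 2: CBAAC ⇒ DD·C·AA·AA·DD
    A ↦ AA
    B ↦ C
    C ↦ DD
  step 0 ⇒ step 1: DAB ⇒ CB·AA·C
    D ↦ CB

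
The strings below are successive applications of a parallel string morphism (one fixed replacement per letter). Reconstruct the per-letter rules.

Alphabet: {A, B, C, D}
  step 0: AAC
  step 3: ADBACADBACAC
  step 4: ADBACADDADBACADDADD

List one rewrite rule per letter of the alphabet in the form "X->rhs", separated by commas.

A->AD, B->AC, C->D, D->B

  step 3 ⇒ step 4: ADBACADBACAC ⇒ AD·B·AC·AD·D·AD·B·AC·AD·D·AD·D
    A ↦ AD
    B ↦ AC
    C ↦ D
    D ↦ B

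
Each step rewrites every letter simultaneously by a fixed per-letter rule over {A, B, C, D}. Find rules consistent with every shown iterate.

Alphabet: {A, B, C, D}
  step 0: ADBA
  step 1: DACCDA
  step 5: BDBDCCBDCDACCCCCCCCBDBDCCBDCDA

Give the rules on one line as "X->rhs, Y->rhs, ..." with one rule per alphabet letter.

  step 0 ⇒ step 1: ADBA ⇒ DA·C·C·DA
    A ↦ DA
    B ↦ C
    D ↦ C
    C ↦ BD  (constrained at step 1)

A->DA, B->C, C->BD, D->C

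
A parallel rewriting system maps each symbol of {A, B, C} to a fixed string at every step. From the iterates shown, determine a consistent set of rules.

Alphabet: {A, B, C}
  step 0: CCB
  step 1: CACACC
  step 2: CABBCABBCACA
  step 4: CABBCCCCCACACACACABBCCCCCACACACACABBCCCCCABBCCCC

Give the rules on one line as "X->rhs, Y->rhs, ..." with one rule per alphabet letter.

  step 1 ⇒ step 2: CACACC ⇒ CA·BB·CA·BB·CA·CA
    A ↦ BB
    C ↦ CA
  step 0 ⇒ step 1: CCB ⇒ CA·CA·CC
    B ↦ CC

A->BB, B->CC, C->CA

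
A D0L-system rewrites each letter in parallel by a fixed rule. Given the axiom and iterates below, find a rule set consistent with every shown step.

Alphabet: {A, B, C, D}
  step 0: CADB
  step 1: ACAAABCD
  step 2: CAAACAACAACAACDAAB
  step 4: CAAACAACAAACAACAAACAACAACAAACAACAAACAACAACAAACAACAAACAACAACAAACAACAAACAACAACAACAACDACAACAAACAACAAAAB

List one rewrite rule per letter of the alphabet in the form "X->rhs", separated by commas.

A->CAA, B->CD, C->A, D->AB

  step 1 ⇒ step 2: ACAAABCD ⇒ CAA·A·CAA·CAA·CAA·CD·A·AB
    A ↦ CAA
    B ↦ CD
    C ↦ A
    D ↦ AB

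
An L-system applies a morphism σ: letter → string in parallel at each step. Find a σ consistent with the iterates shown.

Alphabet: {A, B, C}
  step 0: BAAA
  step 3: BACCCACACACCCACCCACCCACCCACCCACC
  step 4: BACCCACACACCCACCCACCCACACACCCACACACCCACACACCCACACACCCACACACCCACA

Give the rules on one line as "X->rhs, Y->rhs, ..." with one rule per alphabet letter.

A->CC, B->BA, C->CA

  step 3 ⇒ step 4: BACCCACACACCCACCCACCCACCCACCCACC ⇒ BA·CC·CA·CA·CA·CC·CA·CC·CA·CC·CA·CA·CA·CC·CA·CA·CA·CC·CA·CA·CA·CC·CA·CA·CA·CC·CA·CA·CA·CC·CA·CA
    A ↦ CC
    B ↦ BA
    C ↦ CA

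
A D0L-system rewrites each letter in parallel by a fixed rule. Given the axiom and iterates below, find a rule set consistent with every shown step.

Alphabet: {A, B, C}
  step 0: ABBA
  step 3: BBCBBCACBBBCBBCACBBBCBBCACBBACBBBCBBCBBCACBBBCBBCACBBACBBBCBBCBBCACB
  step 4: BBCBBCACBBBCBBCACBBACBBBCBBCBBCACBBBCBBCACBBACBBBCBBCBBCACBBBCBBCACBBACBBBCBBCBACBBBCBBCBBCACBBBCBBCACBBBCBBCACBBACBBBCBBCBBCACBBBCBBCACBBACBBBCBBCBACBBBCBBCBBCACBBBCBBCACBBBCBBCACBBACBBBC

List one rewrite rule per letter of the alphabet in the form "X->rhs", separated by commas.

A->B, B->BBC, C->ACB

  step 3 ⇒ step 4: BBCBBCACBBBCBBCACBBBCBBCACBBACBBBCBBCBBCACBBBCBBCACBBACBBBCBBCBBCACB ⇒ BBC·BBC·ACB·BBC·BBC·ACB·B·ACB·BBC·BBC·BBC·ACB·BBC·BBC·ACB·B·ACB·BBC·BBC·BBC·ACB·BBC·BBC·ACB·B·ACB·BBC·BBC·B·ACB·BBC·BBC·BBC·ACB·BBC·BBC·ACB·BBC·BBC·ACB·B·ACB·BBC·BBC·BBC·ACB·BBC·BBC·ACB·B·ACB·BBC·BBC·B·ACB·BBC·BBC·BBC·ACB·BBC·BBC·ACB·BBC·BBC·ACB·B·ACB·BBC
    A ↦ B
    B ↦ BBC
    C ↦ ACB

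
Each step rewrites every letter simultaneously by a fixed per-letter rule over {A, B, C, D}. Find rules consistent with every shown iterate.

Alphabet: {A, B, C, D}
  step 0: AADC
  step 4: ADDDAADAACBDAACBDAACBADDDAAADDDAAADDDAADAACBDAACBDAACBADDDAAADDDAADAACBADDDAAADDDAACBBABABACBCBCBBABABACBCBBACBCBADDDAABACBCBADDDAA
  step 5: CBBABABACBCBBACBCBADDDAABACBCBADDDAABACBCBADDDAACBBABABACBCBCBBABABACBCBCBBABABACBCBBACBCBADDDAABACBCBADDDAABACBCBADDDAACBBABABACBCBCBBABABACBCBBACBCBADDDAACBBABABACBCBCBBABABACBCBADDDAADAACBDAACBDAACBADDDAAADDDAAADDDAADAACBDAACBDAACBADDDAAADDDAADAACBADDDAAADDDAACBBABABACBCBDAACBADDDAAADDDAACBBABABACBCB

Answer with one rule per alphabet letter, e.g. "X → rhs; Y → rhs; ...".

  step 4 ⇒ step 5: ADDDAADAACBDAACBDAACBADDDAAADDDAAADDDAADAACBDAACBDAACBADDDAAADDDAADAACBADDDAAADDDAACBBABABACBCBCBBABABACBCBBACBCBADDDAABACBCBADDDAA ⇒ CB·BA·BA·BA·CB·CB·BA·CB·CB·ADD·DAA·BA·CB·CB·ADD·DAA·BA·CB·CB·ADD·DAA·CB·BA·BA·BA·CB·CB·CB·BA·BA·BA·CB·CB·CB·BA·BA·BA·CB·CB·BA·CB·CB·ADD·DAA·BA·CB·CB·ADD·DAA·BA·CB·CB·ADD·DAA·CB·BA·BA·BA·CB·CB·CB·BA·BA·BA·CB·CB·BA·CB·CB·ADD·DAA·CB·BA·BA·BA·CB·CB·CB·BA·BA·BA·CB·CB·ADD·DAA·DAA·CB·DAA·CB·DAA·CB·ADD·DAA·ADD·DAA·ADD·DAA·DAA·CB·DAA·CB·DAA·CB·ADD·DAA·ADD·DAA·DAA·CB·ADD·DAA·ADD·DAA·CB·BA·BA·BA·CB·CB·DAA·CB·ADD·DAA·ADD·DAA·CB·BA·BA·BA·CB·CB
    A ↦ CB
    B ↦ DAA
    C ↦ ADD
    D ↦ BA

A->CB, B->DAA, C->ADD, D->BA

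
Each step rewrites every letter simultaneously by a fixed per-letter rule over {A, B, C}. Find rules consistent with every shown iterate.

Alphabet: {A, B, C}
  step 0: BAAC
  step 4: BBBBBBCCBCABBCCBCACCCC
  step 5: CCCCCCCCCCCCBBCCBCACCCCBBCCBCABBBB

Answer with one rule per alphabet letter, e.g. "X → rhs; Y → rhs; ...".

  step 4 ⇒ step 5: BBBBBBCCBCABBCCBCACCCC ⇒ CC·CC·CC·CC·CC·CC·B·B·CC·B·CA·CC·CC·B·B·CC·B·CA·B·B·B·B
    A ↦ CA
    B ↦ CC
    C ↦ B

A->CA, B->CC, C->B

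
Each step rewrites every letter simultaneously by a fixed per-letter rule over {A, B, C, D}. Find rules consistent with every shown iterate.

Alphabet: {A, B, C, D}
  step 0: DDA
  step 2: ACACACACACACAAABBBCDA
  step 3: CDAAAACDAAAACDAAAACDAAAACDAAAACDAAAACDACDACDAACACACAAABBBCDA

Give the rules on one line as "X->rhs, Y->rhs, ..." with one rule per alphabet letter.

  step 2 ⇒ step 3: ACACACACACACAAABBBCDA ⇒ CDA·AAA·CDA·AAA·CDA·AAA·CDA·AAA·CDA·AAA·CDA·AAA·CDA·CDA·CDA·AC·AC·AC·AAA·BBB·CDA
    A ↦ CDA
    B ↦ AC
    C ↦ AAA
    D ↦ BBB

A->CDA, B->AC, C->AAA, D->BBB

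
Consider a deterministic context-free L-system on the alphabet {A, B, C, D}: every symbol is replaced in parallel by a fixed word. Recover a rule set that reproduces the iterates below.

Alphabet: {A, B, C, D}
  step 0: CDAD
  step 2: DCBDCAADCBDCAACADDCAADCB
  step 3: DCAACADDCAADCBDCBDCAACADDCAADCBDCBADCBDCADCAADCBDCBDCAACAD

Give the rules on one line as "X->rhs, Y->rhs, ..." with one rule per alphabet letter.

A->DCB, B->CAD, C->A, D->DCA

  step 2 ⇒ step 3: DCBDCAADCBDCAACADDCAADCB ⇒ DCA·A·CAD·DCA·A·DCB·DCB·DCA·A·CAD·DCA·A·DCB·DCB·A·DCB·DCA·DCA·A·DCB·DCB·DCA·A·CAD
    A ↦ DCB
    B ↦ CAD
    C ↦ A
    D ↦ DCA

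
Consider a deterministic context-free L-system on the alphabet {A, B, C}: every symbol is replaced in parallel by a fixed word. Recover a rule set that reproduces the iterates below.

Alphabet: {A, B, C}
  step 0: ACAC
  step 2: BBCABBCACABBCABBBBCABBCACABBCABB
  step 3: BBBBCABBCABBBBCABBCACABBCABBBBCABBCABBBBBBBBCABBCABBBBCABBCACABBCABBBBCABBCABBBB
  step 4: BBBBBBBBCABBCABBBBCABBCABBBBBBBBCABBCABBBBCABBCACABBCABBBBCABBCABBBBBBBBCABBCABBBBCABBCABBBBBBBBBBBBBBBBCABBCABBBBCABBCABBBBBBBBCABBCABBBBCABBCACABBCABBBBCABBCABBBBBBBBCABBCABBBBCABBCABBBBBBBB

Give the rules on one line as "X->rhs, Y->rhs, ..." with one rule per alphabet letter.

A->BCA, B->BB, C->CAB

  step 3 ⇒ step 4: BBBBCABBCABBBBCABBCACABBCABBBBCABBCABBBBBBBBCABBCABBBBCABBCACABBCABBBBCABBCABBBB ⇒ BB·BB·BB·BB·CAB·BCA·BB·BB·CAB·BCA·BB·BB·BB·BB·CAB·BCA·BB·BB·CAB·BCA·CAB·BCA·BB·BB·CAB·BCA·BB·BB·BB·BB·CAB·BCA·BB·BB·CAB·BCA·BB·BB·BB·BB·BB·BB·BB·BB·CAB·BCA·BB·BB·CAB·BCA·BB·BB·BB·BB·CAB·BCA·BB·BB·CAB·BCA·CAB·BCA·BB·BB·CAB·BCA·BB·BB·BB·BB·CAB·BCA·BB·BB·CAB·BCA·BB·BB·BB·BB
    A ↦ BCA
    B ↦ BB
    C ↦ CAB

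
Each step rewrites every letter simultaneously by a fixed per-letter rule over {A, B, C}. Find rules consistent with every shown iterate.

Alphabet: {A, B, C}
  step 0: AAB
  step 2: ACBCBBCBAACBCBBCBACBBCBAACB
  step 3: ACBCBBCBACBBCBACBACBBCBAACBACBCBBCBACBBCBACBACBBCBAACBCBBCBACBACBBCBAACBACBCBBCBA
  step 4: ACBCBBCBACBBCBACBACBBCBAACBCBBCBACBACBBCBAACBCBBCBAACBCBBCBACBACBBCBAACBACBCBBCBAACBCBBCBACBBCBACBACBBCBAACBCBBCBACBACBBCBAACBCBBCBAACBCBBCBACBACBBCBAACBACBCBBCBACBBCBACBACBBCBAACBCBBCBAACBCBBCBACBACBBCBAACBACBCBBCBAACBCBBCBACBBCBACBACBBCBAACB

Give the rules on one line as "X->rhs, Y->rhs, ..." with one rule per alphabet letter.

  step 3 ⇒ step 4: ACBCBBCBACBBCBACBACBBCBAACBACBCBBCBACBBCBACBACBBCBAACBCBBCBACBACBBCBAACBACBCBBCBA ⇒ ACB·CBB·CBA·CBB·CBA·CBA·CBB·CBA·ACB·CBB·CBA·CBA·CBB·CBA·ACB·CBB·CBA·ACB·CBB·CBA·CBA·CBB·CBA·ACB·ACB·CBB·CBA·ACB·CBB·CBA·CBB·CBA·CBA·CBB·CBA·ACB·CBB·CBA·CBA·CBB·CBA·ACB·CBB·CBA·ACB·CBB·CBA·CBA·CBB·CBA·ACB·ACB·CBB·CBA·CBB·CBA·CBA·CBB·CBA·ACB·CBB·CBA·ACB·CBB·CBA·CBA·CBB·CBA·ACB·ACB·CBB·CBA·ACB·CBB·CBA·CBB·CBA·CBA·CBB·CBA·ACB
    A ↦ ACB
    B ↦ CBA
    C ↦ CBB

A->ACB, B->CBA, C->CBB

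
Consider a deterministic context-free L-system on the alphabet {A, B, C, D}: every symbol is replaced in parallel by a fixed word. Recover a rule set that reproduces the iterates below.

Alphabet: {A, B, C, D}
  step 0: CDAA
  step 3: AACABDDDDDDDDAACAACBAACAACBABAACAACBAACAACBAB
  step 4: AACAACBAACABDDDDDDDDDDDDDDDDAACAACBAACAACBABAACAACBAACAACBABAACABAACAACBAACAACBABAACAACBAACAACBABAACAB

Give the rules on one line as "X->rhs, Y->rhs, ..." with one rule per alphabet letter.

  step 3 ⇒ step 4: AACABDDDDDDDDAACAACBAACAACBABAACAACBAACAACBAB ⇒ AAC·AAC·B·AAC·AB·DD·DD·DD·DD·DD·DD·DD·DD·AAC·AAC·B·AAC·AAC·B·AB·AAC·AAC·B·AAC·AAC·B·AB·AAC·AB·AAC·AAC·B·AAC·AAC·B·AB·AAC·AAC·B·AAC·AAC·B·AB·AAC·AB
    A ↦ AAC
    B ↦ AB
    C ↦ B
    D ↦ DD

A->AAC, B->AB, C->B, D->DD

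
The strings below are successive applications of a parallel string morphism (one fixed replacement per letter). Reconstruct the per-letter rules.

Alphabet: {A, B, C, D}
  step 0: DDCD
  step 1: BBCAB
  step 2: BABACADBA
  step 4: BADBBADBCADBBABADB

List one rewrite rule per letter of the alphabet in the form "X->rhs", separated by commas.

A->D, B->BA, C->CA, D->B

  step 1 ⇒ step 2: BBCAB ⇒ BA·BA·CA·D·BA
    A ↦ D
    B ↦ BA
    C ↦ CA
  step 0 ⇒ step 1: DDCD ⇒ B·B·CA·B
    D ↦ B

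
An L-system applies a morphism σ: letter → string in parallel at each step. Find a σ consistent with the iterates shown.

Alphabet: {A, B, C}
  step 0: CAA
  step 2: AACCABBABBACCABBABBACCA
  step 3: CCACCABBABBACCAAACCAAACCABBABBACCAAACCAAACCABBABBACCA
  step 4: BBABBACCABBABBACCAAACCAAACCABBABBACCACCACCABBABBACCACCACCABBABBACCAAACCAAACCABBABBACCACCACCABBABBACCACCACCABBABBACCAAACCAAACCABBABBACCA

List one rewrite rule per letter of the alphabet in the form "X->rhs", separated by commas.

A->CCA, B->A, C->BBA

  step 3 ⇒ step 4: CCACCABBABBACCAAACCAAACCABBABBACCAAACCAAACCABBABBACCA ⇒ BBA·BBA·CCA·BBA·BBA·CCA·A·A·CCA·A·A·CCA·BBA·BBA·CCA·CCA·CCA·BBA·BBA·CCA·CCA·CCA·BBA·BBA·CCA·A·A·CCA·A·A·CCA·BBA·BBA·CCA·CCA·CCA·BBA·BBA·CCA·CCA·CCA·BBA·BBA·CCA·A·A·CCA·A·A·CCA·BBA·BBA·CCA
    A ↦ CCA
    B ↦ A
    C ↦ BBA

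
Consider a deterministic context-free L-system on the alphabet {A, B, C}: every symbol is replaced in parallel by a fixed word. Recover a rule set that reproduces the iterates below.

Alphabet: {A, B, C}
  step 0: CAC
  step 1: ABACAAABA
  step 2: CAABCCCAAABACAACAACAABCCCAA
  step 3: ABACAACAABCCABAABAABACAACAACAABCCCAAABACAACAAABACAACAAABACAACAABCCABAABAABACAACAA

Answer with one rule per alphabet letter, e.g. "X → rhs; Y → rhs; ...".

A->CAA, B->BCC, C->ABA

  step 2 ⇒ step 3: CAABCCCAAABACAACAACAABCCCAA ⇒ ABA·CAA·CAA·BCC·ABA·ABA·ABA·CAA·CAA·CAA·BCC·CAA·ABA·CAA·CAA·ABA·CAA·CAA·ABA·CAA·CAA·BCC·ABA·ABA·ABA·CAA·CAA
    A ↦ CAA
    B ↦ BCC
    C ↦ ABA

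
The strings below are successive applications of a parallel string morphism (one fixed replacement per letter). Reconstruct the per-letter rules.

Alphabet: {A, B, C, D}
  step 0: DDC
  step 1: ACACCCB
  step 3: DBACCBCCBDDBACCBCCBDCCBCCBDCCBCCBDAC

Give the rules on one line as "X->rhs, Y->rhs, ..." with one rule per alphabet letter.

  step 0 ⇒ step 1: DDC ⇒ AC·AC·CCB
    C ↦ CCB
    D ↦ AC
    A ↦ BA  (constrained at step 1)
    B ↦ D  (constrained at step 1)

A->BA, B->D, C->CCB, D->AC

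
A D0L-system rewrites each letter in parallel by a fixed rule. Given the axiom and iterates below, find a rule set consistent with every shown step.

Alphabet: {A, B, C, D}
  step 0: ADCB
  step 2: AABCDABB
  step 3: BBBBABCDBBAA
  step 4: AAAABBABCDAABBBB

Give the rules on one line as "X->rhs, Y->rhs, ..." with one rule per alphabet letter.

  step 3 ⇒ step 4: BBBBABCDBBAA ⇒ A·A·A·A·BB·A·B·CD·A·A·BB·BB
    A ↦ BB
    B ↦ A
    C ↦ B
    D ↦ CD

A->BB, B->A, C->B, D->CD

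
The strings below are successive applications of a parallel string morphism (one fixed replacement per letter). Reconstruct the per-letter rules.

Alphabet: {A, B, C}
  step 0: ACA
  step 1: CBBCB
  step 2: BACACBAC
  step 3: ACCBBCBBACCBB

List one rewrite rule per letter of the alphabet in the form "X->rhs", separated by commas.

A->CB, B->AC, C->B

  step 2 ⇒ step 3: BACACBAC ⇒ AC·CB·B·CB·B·AC·CB·B
    A ↦ CB
    B ↦ AC
    C ↦ B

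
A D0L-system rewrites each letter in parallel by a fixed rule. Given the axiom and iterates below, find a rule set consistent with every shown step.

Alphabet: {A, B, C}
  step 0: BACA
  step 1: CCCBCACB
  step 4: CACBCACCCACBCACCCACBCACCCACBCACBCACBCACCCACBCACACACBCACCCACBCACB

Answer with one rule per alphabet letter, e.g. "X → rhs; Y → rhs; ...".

  step 0 ⇒ step 1: BACA ⇒ CC·CB·CA·CB
    A ↦ CB
    B ↦ CC
    C ↦ CA

A->CB, B->CC, C->CA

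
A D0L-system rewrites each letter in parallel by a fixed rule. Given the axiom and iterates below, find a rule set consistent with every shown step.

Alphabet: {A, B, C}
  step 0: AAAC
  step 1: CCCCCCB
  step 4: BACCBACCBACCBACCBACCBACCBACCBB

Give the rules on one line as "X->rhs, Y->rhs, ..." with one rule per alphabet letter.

  step 0 ⇒ step 1: AAAC ⇒ CC·CC·CC·B
    A ↦ CC
    C ↦ B
    B ↦ BA  (constrained at step 1)

A->CC, B->BA, C->B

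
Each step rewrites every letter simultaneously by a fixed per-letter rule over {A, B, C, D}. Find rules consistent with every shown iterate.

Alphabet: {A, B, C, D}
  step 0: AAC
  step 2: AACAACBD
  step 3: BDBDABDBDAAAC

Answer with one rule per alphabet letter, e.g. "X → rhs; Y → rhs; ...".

A->BD, B->AA, C->A, D->C

  step 2 ⇒ step 3: AACAACBD ⇒ BD·BD·A·BD·BD·A·AA·C
    A ↦ BD
    B ↦ AA
    C ↦ A
    D ↦ C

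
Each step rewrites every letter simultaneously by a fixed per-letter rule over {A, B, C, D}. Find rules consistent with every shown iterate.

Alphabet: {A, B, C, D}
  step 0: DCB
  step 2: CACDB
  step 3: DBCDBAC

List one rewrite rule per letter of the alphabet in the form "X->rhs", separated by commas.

A->C, B->C, C->DB, D->A

  step 2 ⇒ step 3: CACDB ⇒ DB·C·DB·A·C
    A ↦ C
    B ↦ C
    C ↦ DB
    D ↦ A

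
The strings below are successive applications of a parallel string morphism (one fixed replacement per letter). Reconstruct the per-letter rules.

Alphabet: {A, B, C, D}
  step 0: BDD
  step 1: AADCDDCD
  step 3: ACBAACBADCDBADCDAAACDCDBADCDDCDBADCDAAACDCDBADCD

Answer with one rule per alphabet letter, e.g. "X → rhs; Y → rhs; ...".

  step 0 ⇒ step 1: BDD ⇒ AA·DCD·DCD
    B ↦ AA
    D ↦ DCD
    A ↦ AC  (constrained at step 1)
    C ↦ BA  (constrained at step 1)

A->AC, B->AA, C->BA, D->DCD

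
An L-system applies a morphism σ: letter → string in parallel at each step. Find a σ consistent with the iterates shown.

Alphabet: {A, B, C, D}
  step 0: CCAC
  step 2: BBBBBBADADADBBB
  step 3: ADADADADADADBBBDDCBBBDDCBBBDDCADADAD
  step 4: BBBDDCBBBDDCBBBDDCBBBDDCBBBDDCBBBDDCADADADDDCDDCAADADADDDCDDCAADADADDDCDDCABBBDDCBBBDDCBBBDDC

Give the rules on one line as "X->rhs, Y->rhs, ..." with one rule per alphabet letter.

  step 3 ⇒ step 4: ADADADADADADBBBDDCBBBDDCBBBDDCADADAD ⇒ BBB·DDC·BBB·DDC·BBB·DDC·BBB·DDC·BBB·DDC·BBB·DDC·AD·AD·AD·DDC·DDC·A·AD·AD·AD·DDC·DDC·A·AD·AD·AD·DDC·DDC·A·BBB·DDC·BBB·DDC·BBB·DDC
    A ↦ BBB
    B ↦ AD
    C ↦ A
    D ↦ DDC

A->BBB, B->AD, C->A, D->DDC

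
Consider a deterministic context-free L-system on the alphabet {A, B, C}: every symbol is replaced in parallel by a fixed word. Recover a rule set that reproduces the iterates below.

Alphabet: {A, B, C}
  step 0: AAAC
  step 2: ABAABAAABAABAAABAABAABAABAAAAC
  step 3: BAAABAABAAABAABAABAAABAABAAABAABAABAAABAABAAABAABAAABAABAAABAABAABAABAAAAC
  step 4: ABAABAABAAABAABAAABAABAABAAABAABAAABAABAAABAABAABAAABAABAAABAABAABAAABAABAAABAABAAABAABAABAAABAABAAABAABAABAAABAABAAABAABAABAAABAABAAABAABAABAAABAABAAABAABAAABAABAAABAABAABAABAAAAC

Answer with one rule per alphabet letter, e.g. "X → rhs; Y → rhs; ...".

  step 3 ⇒ step 4: BAAABAABAAABAABAABAAABAABAAABAABAABAAABAABAAABAABAAABAABAAABAABAABAABAAAAC ⇒ A·BAA·BAA·BAA·A·BAA·BAA·A·BAA·BAA·BAA·A·BAA·BAA·A·BAA·BAA·A·BAA·BAA·BAA·A·BAA·BAA·A·BAA·BAA·BAA·A·BAA·BAA·A·BAA·BAA·A·BAA·BAA·BAA·A·BAA·BAA·A·BAA·BAA·BAA·A·BAA·BAA·A·BAA·BAA·BAA·A·BAA·BAA·A·BAA·BAA·BAA·A·BAA·BAA·A·BAA·BAA·A·BAA·BAA·A·BAA·BAA·BAA·BAA·AAC
    A ↦ BAA
    B ↦ A
    C ↦ AAC

A->BAA, B->A, C->AAC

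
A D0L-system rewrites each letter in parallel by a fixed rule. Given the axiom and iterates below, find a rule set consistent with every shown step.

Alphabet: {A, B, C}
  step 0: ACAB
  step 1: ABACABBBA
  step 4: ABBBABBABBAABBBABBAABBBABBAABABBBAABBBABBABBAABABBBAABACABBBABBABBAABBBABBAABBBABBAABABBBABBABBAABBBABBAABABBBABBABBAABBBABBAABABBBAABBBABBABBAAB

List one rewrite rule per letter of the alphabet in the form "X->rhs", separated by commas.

A->AB, B->BBA, C->AC

  step 0 ⇒ step 1: ACAB ⇒ AB·AC·AB·BBA
    A ↦ AB
    B ↦ BBA
    C ↦ AC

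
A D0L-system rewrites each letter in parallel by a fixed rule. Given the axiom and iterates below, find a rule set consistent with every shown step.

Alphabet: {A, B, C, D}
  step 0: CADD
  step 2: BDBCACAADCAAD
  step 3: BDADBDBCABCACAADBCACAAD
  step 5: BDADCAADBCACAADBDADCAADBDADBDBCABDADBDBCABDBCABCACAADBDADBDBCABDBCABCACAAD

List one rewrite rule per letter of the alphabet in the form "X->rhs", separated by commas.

A->CA, B->BD, C->B, D->AD

  step 2 ⇒ step 3: BDBCACAADCAAD ⇒ BD·AD·BD·B·CA·B·CA·CA·AD·B·CA·CA·AD
    A ↦ CA
    B ↦ BD
    C ↦ B
    D ↦ AD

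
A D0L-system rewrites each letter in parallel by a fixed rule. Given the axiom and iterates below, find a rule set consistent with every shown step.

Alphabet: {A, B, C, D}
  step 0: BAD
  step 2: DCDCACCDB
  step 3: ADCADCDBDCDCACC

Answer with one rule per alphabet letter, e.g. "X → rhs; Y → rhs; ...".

  step 2 ⇒ step 3: DCDCACCDB ⇒ A·DC·A·DC·DB·DC·DC·A·CC
    A ↦ DB
    B ↦ CC
    C ↦ DC
    D ↦ A

A->DB, B->CC, C->DC, D->A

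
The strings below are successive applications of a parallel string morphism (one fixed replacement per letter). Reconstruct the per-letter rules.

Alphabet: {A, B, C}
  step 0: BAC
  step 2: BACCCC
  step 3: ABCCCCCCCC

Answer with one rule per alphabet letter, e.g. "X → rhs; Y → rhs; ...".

A->B, B->A, C->CC

  step 2 ⇒ step 3: BACCCC ⇒ A·B·CC·CC·CC·CC
    A ↦ B
    B ↦ A
    C ↦ CC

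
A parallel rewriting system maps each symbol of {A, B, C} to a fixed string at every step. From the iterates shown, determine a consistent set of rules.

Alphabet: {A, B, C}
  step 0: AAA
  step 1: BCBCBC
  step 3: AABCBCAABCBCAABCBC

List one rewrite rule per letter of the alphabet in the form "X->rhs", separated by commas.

  step 0 ⇒ step 1: AAA ⇒ BC·BC·BC
    A ↦ BC
    B ↦ C  (constrained at step 1)
    C ↦ AA  (constrained at step 1)

A->BC, B->C, C->AA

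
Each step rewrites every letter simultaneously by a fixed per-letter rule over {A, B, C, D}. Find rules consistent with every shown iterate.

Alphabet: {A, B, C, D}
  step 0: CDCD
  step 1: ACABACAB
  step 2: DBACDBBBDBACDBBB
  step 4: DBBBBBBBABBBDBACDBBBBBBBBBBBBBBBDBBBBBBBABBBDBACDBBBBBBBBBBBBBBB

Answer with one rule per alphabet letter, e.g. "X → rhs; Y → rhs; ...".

  step 1 ⇒ step 2: ACABACAB ⇒ DB·AC·DB·BB·DB·AC·DB·BB
    A ↦ DB
    B ↦ BB
    C ↦ AC
  step 0 ⇒ step 1: CDCD ⇒ AC·AB·AC·AB
    D ↦ AB

A->DB, B->BB, C->AC, D->AB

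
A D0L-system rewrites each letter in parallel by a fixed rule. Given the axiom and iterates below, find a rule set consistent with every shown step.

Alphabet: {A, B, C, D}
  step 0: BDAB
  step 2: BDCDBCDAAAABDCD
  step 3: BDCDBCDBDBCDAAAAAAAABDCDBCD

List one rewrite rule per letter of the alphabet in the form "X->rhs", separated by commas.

  step 2 ⇒ step 3: BDCDBCDAAAABDCD ⇒ BD·CD·B·CD·BD·B·CD·AA·AA·AA·AA·BD·CD·B·CD
    A ↦ AA
    B ↦ BD
    C ↦ B
    D ↦ CD

A->AA, B->BD, C->B, D->CD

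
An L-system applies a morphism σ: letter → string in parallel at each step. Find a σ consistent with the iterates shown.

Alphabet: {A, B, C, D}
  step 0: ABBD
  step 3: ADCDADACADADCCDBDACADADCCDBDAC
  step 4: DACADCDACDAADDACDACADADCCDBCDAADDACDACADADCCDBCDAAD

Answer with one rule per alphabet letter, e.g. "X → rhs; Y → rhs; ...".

A->DA, B->CDB, C->AD, D->C

  step 3 ⇒ step 4: ADCDADACADADCCDBDACADADCCDBDAC ⇒ DA·C·AD·C·DA·C·DA·AD·DA·C·DA·C·AD·AD·C·CDB·C·DA·AD·DA·C·DA·C·AD·AD·C·CDB·C·DA·AD
    A ↦ DA
    B ↦ CDB
    C ↦ AD
    D ↦ C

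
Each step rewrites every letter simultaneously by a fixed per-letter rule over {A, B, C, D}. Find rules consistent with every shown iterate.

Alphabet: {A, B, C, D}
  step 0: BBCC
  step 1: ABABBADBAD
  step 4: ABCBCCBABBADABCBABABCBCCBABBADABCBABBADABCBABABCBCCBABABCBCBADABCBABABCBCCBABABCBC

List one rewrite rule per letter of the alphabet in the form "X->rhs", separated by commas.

  step 0 ⇒ step 1: BBCC ⇒ AB·AB·BAD·BAD
    B ↦ AB
    C ↦ BAD
    A ↦ CB  (constrained at step 1)
    D ↦ C  (constrained at step 1)

A->CB, B->AB, C->BAD, D->C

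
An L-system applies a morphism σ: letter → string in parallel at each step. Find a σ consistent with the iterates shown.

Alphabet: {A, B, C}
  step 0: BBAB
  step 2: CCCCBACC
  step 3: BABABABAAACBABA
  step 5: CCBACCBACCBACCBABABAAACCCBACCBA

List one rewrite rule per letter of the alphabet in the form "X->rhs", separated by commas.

A->C, B->AA, C->BA

  step 2 ⇒ step 3: CCCCBACC ⇒ BA·BA·BA·BA·AA·C·BA·BA
    A ↦ C
    B ↦ AA
    C ↦ BA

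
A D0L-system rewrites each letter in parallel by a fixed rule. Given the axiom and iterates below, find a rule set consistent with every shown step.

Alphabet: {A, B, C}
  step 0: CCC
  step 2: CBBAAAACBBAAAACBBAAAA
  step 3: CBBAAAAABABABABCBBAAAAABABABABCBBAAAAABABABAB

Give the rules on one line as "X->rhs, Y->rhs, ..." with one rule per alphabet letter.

A->AB, B->AA, C->CBB

  step 2 ⇒ step 3: CBBAAAACBBAAAACBBAAAA ⇒ CBB·AA·AA·AB·AB·AB·AB·CBB·AA·AA·AB·AB·AB·AB·CBB·AA·AA·AB·AB·AB·AB
    A ↦ AB
    B ↦ AA
    C ↦ CBB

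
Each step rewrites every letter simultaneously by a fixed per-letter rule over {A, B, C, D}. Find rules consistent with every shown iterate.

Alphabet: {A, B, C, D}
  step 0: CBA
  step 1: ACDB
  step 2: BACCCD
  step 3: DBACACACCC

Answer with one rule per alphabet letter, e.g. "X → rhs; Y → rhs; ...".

A->B, B->D, C->AC, D->CC

  step 2 ⇒ step 3: BACCCD ⇒ D·B·AC·AC·AC·CC
    A ↦ B
    B ↦ D
    C ↦ AC
    D ↦ CC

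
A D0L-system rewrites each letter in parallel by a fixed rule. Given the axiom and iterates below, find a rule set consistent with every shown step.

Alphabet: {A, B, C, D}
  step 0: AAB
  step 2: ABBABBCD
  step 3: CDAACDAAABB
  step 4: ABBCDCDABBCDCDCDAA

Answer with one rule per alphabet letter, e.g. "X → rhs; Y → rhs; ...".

  step 3 ⇒ step 4: CDAACDAAABB ⇒ A·BB·CD·CD·A·BB·CD·CD·CD·A·A
    A ↦ CD
    B ↦ A
    C ↦ A
    D ↦ BB

A->CD, B->A, C->A, D->BB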